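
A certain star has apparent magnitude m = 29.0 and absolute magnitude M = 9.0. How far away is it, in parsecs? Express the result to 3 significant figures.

μ = m − M = 20.000
m − M = 5 log₁₀ d − 5
log₁₀ d = (m − M)/5 + 1 = 5.0000
d = 10^5.0000 = 100000 pc

d ≈ 100000 pc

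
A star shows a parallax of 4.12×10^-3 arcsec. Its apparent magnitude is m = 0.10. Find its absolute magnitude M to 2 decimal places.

d = 1/p = 1/4.12×10^-3″ = 242.7 pc
5 log₁₀(d/10 pc) = 5 log₁₀(242.7) − 5 = 6.926
M = m − 5 log₁₀(d/10) = 0.10 − 6.926 = -6.826

M ≈ -6.83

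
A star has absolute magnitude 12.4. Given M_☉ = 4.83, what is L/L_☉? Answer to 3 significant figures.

M − M_☉ = 12.4 − 4.83 = 7.570
L/L_☉ = 10^(−0.4 (M − M_☉)) = 10^-3.028 = 9.376×10^-4

L/L_☉ ≈ 9.38×10^-4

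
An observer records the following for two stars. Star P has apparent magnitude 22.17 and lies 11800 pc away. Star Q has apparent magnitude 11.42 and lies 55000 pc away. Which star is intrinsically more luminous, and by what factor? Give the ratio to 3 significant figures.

Star P: M = m − 5 log₁₀ d + 5 = 22.17 − 5·4.0719 + 5 = 6.811
Star Q: M = m − 5 log₁₀ d + 5 = 11.42 − 5·4.7404 + 5 = -7.282
ΔM = M_P − M_Q = 6.811 − (-7.282) = 14.092; smaller M is more luminous → Star Q.
L ratio = 10^(0.4 |ΔM|) = 10^5.637 = 433500

Star Q is more luminous, by a factor of 433000.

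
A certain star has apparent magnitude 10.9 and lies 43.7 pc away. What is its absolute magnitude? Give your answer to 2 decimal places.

5 log₁₀(d/10 pc) = 5 log₁₀(43.70) − 5 = 3.202
M = m − 5 log₁₀(d/10) = 10.9 − 3.202 = 7.698

M ≈ 7.70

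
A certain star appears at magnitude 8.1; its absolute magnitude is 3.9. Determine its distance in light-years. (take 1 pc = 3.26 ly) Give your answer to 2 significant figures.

μ = m − M = 4.200
m − M = 5 log₁₀ d − 5
log₁₀ d = (m − M)/5 + 1 = 1.8400
d = 10^1.8400 = 69.18 pc
= 225.5 ly

d ≈ 230 ly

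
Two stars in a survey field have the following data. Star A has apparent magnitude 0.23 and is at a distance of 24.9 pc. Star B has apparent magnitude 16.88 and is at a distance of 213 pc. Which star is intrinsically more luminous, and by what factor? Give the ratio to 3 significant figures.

Star A: M = m − 5 log₁₀ d + 5 = 0.23 − 5·1.3962 + 5 = -1.751
Star B: M = m − 5 log₁₀ d + 5 = 16.88 − 5·2.3284 + 5 = 10.238
ΔM = M_A − M_B = -1.751 − (10.238) = -11.989; smaller M is more luminous → Star A.
L ratio = 10^(0.4 |ΔM|) = 10^4.796 = 62470

Star A is more luminous, by a factor of 62500.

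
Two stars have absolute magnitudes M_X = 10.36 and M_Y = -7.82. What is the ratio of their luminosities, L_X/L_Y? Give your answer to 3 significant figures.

ΔM = M_X − M_Y = 18.18
L_X/L_Y = 10^(−0.4 ΔM) = 10^-7.272 = 5.346×10^-8

L_X/L_Y ≈ 5.35×10^-8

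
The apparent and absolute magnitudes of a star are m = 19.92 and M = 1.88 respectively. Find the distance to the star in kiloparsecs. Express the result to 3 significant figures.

d ≈ 40.6 kpc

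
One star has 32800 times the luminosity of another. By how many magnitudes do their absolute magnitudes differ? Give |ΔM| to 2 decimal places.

|ΔM| ≈ 11.29

Pogson: ΔM = −2.5 log₁₀(ratio) = −2.5 log₁₀(32800) = −2.5 × 4.5159 = -11.290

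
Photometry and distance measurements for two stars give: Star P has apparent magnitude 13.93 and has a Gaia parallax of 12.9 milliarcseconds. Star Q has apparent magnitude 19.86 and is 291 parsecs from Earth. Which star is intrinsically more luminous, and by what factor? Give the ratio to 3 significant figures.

Star P is more luminous, by a factor of 16.7.

Star P: p = 12.9 mas = 0.0129″ → d = 1/p = 77.52 pc
Star P: M = m − 5 log₁₀ d + 5 = 13.93 − 5·1.8894 + 5 = 9.483
Star Q: M = m − 5 log₁₀ d + 5 = 19.86 − 5·2.4639 + 5 = 12.541
ΔM = M_P − M_Q = 9.483 − (12.541) = -3.058; smaller M is more luminous → Star P.
L ratio = 10^(0.4 |ΔM|) = 10^1.223 = 16.71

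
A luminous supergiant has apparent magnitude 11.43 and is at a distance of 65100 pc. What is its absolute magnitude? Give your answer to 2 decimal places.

M ≈ -7.64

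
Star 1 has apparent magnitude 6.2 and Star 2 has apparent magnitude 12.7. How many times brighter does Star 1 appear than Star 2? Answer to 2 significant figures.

400

Δm = 6.2 − (12.7) = -6.5
Flux ratio = 10^(−0.4 Δm) = 10^(−0.4 × -6.5) = 10^2.600 = 398.1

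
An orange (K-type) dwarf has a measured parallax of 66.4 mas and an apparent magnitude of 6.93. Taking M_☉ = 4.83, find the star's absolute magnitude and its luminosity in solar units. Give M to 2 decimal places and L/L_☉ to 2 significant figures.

d = 1/p = 1000/66.4 mas = 15.06 pc
M = m − 5 log₁₀ d + 5 = 6.93 − 5·1.1778 + 5 = 6.041
M − M_☉ = 6.041 − 4.83 = 1.211
L/L_☉ = 10^(−0.4 × 1.211) = 0.3278

M ≈ 6.04; L/L_☉ ≈ 0.33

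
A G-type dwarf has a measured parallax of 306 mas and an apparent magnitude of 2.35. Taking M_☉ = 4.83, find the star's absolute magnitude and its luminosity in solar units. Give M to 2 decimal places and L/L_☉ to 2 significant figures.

M ≈ 4.78; L/L_☉ ≈ 1.0

d = 1/p = 1000/306 mas = 3.268 pc
M = m − 5 log₁₀ d + 5 = 2.35 − 5·0.5143 + 5 = 4.779
M − M_☉ = 4.779 − 4.83 = -0.051
L/L_☉ = 10^(−0.4 × -0.051) = 1.048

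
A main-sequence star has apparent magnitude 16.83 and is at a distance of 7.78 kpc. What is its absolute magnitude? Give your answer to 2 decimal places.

d = 7.78 kpc = 7780 pc
5 log₁₀(d/10 pc) = 5 log₁₀(7780) − 5 = 14.455
M = m − 5 log₁₀(d/10) = 16.83 − 14.455 = 2.375

M ≈ 2.38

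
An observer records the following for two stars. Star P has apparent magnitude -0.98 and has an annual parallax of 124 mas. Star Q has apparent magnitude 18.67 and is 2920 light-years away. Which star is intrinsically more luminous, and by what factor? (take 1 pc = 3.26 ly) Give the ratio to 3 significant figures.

Star P is more luminous, by a factor of 5870.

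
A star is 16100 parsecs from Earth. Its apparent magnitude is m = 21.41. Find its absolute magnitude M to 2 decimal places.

5 log₁₀(d/10 pc) = 5 log₁₀(16100) − 5 = 16.034
M = m − 5 log₁₀(d/10) = 21.41 − 16.034 = 5.376

M ≈ 5.38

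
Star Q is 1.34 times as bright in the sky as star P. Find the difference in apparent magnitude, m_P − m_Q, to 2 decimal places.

m_P − m_Q ≈ 0.32

Pogson: Δm = −2.5 log₁₀(ratio) = −2.5 log₁₀(1.34) = −2.5 × 0.1271 = -0.318
Star Q is brighter so has the smaller magnitude: m_P − m_Q is positive.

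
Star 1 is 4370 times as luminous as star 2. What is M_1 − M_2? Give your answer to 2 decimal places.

M_1 − M_2 ≈ -9.10

Pogson: ΔM = −2.5 log₁₀(ratio) = −2.5 log₁₀(4370) = −2.5 × 3.6405 = -9.101
Star 1 is brighter, so it has the smaller magnitude: the difference is negative.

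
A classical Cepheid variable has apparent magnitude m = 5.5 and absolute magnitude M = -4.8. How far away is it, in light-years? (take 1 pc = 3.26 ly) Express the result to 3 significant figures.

d ≈ 3740 ly

Distance modulus: m − M = 5.5 − (-4.8) = 10.300
m − M = 5 log₁₀ d − 5
log₁₀ d = (m − M)/5 + 1 = 3.0600
d = 10^3.0600 = 1148 pc
= 3743 ly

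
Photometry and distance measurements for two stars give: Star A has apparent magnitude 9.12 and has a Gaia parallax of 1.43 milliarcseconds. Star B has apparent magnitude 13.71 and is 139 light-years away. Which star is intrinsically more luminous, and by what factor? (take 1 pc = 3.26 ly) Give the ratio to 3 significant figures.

Star A is more luminous, by a factor of 18400.

Star A: p = 1.43 mas = 1.43×10^-3″ → d = 1/p = 699.3 pc
Star A: M = m − 5 log₁₀ d + 5 = 9.12 − 5·2.8447 + 5 = -0.103
Star B: d = 139 ly / 3.26 = 42.64 pc
Star B: M = m − 5 log₁₀ d + 5 = 13.71 − 5·1.6298 + 5 = 10.561
ΔM = M_A − M_B = -0.103 − (10.561) = -10.664; smaller M is more luminous → Star A.
L ratio = 10^(0.4 |ΔM|) = 10^4.266 = 18440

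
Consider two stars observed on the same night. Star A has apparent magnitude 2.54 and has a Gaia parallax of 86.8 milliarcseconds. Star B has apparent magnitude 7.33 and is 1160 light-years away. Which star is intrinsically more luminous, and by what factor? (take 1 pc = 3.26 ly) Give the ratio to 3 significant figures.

Star B is more luminous, by a factor of 11.6.

Star A: p = 86.8 mas = 0.0868″ → d = 1/p = 11.52 pc
Star A: M = m − 5 log₁₀ d + 5 = 2.54 − 5·1.0615 + 5 = 2.233
Star B: d = 1160 ly / 3.26 = 355.8 pc
Star B: M = m − 5 log₁₀ d + 5 = 7.33 − 5·2.5512 + 5 = -0.426
ΔM = M_A − M_B = 2.233 − (-0.426) = 2.659; smaller M is more luminous → Star B.
L ratio = 10^(0.4 |ΔM|) = 10^1.064 = 11.57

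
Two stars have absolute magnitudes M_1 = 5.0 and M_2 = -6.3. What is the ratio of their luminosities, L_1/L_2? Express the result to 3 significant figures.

L_1/L_2 ≈ 3.02×10^-5

ΔM = M_1 − M_2 = 11.3
L_1/L_2 = 10^(−0.4 ΔM) = 10^-4.520 = 3.020×10^-5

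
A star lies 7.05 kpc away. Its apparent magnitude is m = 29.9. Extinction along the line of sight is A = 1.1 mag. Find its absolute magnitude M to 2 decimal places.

M ≈ 14.56

d = 7.05 kpc = 7050 pc
5 log₁₀(d/10 pc) = 5 log₁₀(7050) − 5 = 14.241
M = m − 5 log₁₀(d/10) − A = 29.9 − 14.241 − 1.1 = 14.559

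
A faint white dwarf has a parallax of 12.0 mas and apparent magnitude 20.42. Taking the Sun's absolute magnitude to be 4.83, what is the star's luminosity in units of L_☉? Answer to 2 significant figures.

d = 1/p = 1000/12.0 mas = 83.33 pc
M = m − 5 log₁₀ d + 5 = 20.42 − 5·1.9208 + 5 = 15.816
M − M_☉ = 15.816 − 4.83 = 10.986
L/L_☉ = 10^(−0.4 × 10.986) = 4.033×10^-5

L/L_☉ ≈ 4.0×10^-5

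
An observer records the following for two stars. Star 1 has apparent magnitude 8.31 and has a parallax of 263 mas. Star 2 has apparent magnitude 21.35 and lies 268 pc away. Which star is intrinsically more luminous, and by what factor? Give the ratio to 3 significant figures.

Star 1: p = 263 mas = 0.263″ → d = 1/p = 3.802 pc
Star 1: M = m − 5 log₁₀ d + 5 = 8.31 − 5·0.5800 + 5 = 10.410
Star 2: M = m − 5 log₁₀ d + 5 = 21.35 − 5·2.4281 + 5 = 14.209
ΔM = M_1 − M_2 = 10.410 − (14.209) = -3.800; smaller M is more luminous → Star 1.
L ratio = 10^(0.4 |ΔM|) = 10^1.520 = 33.10

Star 1 is more luminous, by a factor of 33.1.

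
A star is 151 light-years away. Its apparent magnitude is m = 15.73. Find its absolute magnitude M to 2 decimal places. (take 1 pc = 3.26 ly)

d = 151 ly / 3.26 = 46.32 pc
5 log₁₀(d/10 pc) = 5 log₁₀(46.32) − 5 = 3.329
M = m − 5 log₁₀(d/10) = 15.73 − 3.329 = 12.401

M ≈ 12.40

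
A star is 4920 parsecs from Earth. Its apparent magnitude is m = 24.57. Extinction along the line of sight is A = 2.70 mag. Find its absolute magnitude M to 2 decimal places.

5 log₁₀(d/10 pc) = 5 log₁₀(4920) − 5 = 13.460
M = m − 5 log₁₀(d/10) − A = 24.57 − 13.460 − 2.70 = 8.410

M ≈ 8.41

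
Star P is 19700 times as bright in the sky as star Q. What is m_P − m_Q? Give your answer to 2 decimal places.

m_P − m_Q ≈ -10.74

Pogson: Δm = −2.5 log₁₀(ratio) = −2.5 log₁₀(19700) = −2.5 × 4.2945 = -10.736
Star P is brighter, so it has the smaller magnitude: the difference is negative.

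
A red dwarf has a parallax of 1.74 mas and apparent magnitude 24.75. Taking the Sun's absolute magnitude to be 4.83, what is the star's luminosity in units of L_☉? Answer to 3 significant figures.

d = 1/p = 1000/1.74 mas = 574.7 pc
M = m − 5 log₁₀ d + 5 = 24.75 − 5·2.7595 + 5 = 15.953
M − M_☉ = 15.953 − 4.83 = 11.123
L/L_☉ = 10^(−0.4 × 11.123) = 3.556×10^-5

L/L_☉ ≈ 3.56×10^-5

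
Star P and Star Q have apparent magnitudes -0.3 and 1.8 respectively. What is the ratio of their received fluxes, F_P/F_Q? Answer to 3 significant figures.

F_P/F_Q ≈ 6.92

Δm = -0.3 − (1.8) = -2.1
Flux ratio = 10^(−0.4 Δm) = 10^(−0.4 × -2.1) = 10^0.840 = 6.918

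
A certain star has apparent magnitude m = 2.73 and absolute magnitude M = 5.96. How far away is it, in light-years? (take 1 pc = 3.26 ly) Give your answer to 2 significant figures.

d ≈ 7.4 ly

μ = m − M = -3.230
m − M = 5 log₁₀ d − 5
log₁₀ d = (m − M)/5 + 1 = 0.3540
d = 10^0.3540 = 2.259 pc
= 7.366 ly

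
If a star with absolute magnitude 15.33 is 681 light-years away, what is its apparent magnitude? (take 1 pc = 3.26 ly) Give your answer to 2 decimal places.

m ≈ 21.93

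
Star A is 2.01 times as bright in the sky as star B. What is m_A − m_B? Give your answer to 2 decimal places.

Pogson: Δm = −2.5 log₁₀(ratio) = −2.5 log₁₀(2.01) = −2.5 × 0.3032 = -0.758
Star A is brighter, so it has the smaller magnitude: the difference is negative.

m_A − m_B ≈ -0.76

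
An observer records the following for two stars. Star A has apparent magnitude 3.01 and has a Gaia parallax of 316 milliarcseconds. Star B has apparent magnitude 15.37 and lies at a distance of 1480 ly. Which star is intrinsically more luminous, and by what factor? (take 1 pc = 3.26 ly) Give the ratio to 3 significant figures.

Star A is more luminous, by a factor of 4.27.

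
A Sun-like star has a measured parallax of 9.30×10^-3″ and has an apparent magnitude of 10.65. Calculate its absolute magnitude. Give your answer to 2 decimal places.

M ≈ 5.49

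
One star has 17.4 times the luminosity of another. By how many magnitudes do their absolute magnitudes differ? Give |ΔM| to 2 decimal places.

Pogson: ΔM = −2.5 log₁₀(ratio) = −2.5 log₁₀(17.4) = −2.5 × 1.2405 = -3.101

|ΔM| ≈ 3.10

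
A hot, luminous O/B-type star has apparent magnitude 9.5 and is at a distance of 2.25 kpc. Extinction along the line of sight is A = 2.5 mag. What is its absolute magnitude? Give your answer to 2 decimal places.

M ≈ -4.76

d = 2.25 kpc = 2250 pc
5 log₁₀(d/10 pc) = 5 log₁₀(2250) − 5 = 11.761
M = m − 5 log₁₀(d/10) − A = 9.5 − 11.761 − 2.5 = -4.761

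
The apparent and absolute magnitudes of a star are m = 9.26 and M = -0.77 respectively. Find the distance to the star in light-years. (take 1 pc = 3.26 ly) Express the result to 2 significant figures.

d ≈ 3300 ly

Distance modulus: m − M = 9.26 − (-0.77) = 10.030
m − M = 5 log₁₀ d − 5
log₁₀ d = (m − M)/5 + 1 = 3.0060
d = 10^3.0060 = 1014 pc
= 3305 ly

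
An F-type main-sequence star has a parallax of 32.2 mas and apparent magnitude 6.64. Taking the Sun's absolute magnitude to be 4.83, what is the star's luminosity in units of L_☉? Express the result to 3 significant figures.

L/L_☉ ≈ 1.82

d = 1/p = 1000/32.2 mas = 31.06 pc
M = m − 5 log₁₀ d + 5 = 6.64 − 5·1.4921 + 5 = 4.179
M − M_☉ = 4.179 − 4.83 = -0.651
L/L_☉ = 10^(−0.4 × -0.651) = 1.821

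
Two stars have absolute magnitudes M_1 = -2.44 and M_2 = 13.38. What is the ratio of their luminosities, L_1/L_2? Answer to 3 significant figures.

L_1/L_2 ≈ 2.13×10^6

ΔM = M_1 − M_2 = -15.82
L_1/L_2 = 10^(−0.4 ΔM) = 10^6.328 = 2.128×10^6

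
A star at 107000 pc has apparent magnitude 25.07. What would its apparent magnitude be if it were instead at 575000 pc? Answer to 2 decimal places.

m ≈ 28.72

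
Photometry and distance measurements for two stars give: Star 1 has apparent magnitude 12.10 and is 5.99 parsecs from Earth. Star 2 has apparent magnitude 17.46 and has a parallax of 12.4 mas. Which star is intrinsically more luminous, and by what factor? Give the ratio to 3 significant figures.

Star 1: M = m − 5 log₁₀ d + 5 = 12.10 − 5·0.7774 + 5 = 13.213
Star 2: p = 12.4 mas = 0.0124″ → d = 1/p = 80.65 pc
Star 2: M = m − 5 log₁₀ d + 5 = 17.46 − 5·1.9066 + 5 = 12.927
ΔM = M_1 − M_2 = 13.213 − (12.927) = 0.286; smaller M is more luminous → Star 2.
L ratio = 10^(0.4 |ΔM|) = 10^0.114 = 1.301

Star 2 is more luminous, by a factor of 1.30.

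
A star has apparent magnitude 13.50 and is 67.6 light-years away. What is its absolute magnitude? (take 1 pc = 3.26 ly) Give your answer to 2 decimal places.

d = 67.6 ly / 3.26 = 20.74 pc
5 log₁₀(d/10 pc) = 5 log₁₀(20.74) − 5 = 1.584
M = m − 5 log₁₀(d/10) = 13.50 − 1.584 = 11.916

M ≈ 11.92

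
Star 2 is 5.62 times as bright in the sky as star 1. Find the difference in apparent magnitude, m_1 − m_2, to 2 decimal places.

m_1 − m_2 ≈ 1.87

Pogson: Δm = −2.5 log₁₀(ratio) = −2.5 log₁₀(5.62) = −2.5 × 0.7497 = -1.874
Star 2 is brighter so has the smaller magnitude: m_1 − m_2 is positive.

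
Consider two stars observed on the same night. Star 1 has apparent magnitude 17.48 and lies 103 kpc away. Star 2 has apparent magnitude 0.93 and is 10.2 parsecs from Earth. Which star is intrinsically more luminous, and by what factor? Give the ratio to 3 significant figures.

Star 1: d = 103 kpc = 103000 pc
Star 1: M = m − 5 log₁₀ d + 5 = 17.48 − 5·5.0128 + 5 = -2.584
Star 2: M = m − 5 log₁₀ d + 5 = 0.93 − 5·1.0086 + 5 = 0.887
ΔM = M_1 − M_2 = -2.584 − (0.887) = -3.471; smaller M is more luminous → Star 1.
L ratio = 10^(0.4 |ΔM|) = 10^1.388 = 24.46

Star 1 is more luminous, by a factor of 24.5.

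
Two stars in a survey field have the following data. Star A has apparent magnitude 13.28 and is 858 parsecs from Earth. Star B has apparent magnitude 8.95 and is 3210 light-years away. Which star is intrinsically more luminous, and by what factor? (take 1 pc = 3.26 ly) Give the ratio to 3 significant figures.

Star B is more luminous, by a factor of 71.1.

Star A: M = m − 5 log₁₀ d + 5 = 13.28 − 5·2.9335 + 5 = 3.613
Star B: d = 3210 ly / 3.26 = 984.7 pc
Star B: M = m − 5 log₁₀ d + 5 = 8.95 − 5·2.9933 + 5 = -1.016
ΔM = M_A − M_B = 3.613 − (-1.016) = 4.629; smaller M is more luminous → Star B.
L ratio = 10^(0.4 |ΔM|) = 10^1.852 = 71.06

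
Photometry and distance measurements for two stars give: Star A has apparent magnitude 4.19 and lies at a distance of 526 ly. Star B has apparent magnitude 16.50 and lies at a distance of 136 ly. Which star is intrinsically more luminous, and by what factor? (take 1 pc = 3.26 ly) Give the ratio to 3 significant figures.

Star A: d = 526 ly / 3.26 = 161.3 pc
Star A: M = m − 5 log₁₀ d + 5 = 4.19 − 5·2.2078 + 5 = -1.849
Star B: d = 136 ly / 3.26 = 41.72 pc
Star B: M = m − 5 log₁₀ d + 5 = 16.50 − 5·1.6203 + 5 = 13.398
ΔM = M_A − M_B = -1.849 − (13.398) = -15.247; smaller M is more luminous → Star A.
L ratio = 10^(0.4 |ΔM|) = 10^6.099 = 1.256×10^6

Star A is more luminous, by a factor of 1.26×10^6.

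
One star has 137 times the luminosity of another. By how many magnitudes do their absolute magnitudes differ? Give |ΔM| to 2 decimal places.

|ΔM| ≈ 5.34

Pogson: ΔM = −2.5 log₁₀(ratio) = −2.5 log₁₀(137) = −2.5 × 2.1367 = -5.342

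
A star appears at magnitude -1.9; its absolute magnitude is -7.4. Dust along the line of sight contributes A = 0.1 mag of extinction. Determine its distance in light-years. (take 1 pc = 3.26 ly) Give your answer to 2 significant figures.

m − M = 5 log₁₀(d/10 pc) + A  ⇒  -1.9 − (-7.4) − 0.1 = 5 log₁₀(d/10)
5.400 = 5 log₁₀(d/10)
log₁₀ d = (m − M − A)/5 + 1 = 2.0800
d = 10^2.0800 = 120.2 pc
= 391.9 ly

d ≈ 390 ly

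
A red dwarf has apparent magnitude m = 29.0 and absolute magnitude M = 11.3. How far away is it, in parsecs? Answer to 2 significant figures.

Distance modulus: m − M = 29.0 − (11.3) = 17.700
m − M = 5 log₁₀ d − 5
log₁₀ d = (m − M)/5 + 1 = 4.5400
d = 10^4.5400 = 34670 pc

d ≈ 35000 pc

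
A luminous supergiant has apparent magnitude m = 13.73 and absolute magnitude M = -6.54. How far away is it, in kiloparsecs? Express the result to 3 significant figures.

μ = m − M = 20.270
m − M = 5 log₁₀ d − 5
log₁₀ d = (m − M)/5 + 1 = 5.0540
d = 10^5.0540 = 113200 pc
= 113.2 kpc

d ≈ 113 kpc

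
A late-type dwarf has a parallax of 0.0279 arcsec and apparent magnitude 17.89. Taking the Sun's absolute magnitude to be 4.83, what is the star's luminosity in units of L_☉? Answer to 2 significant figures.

d = 1/p = 1/0.0279″ = 35.84 pc
M = m − 5 log₁₀ d + 5 = 17.89 − 5·1.5544 + 5 = 15.118
M − M_☉ = 15.118 − 4.83 = 10.288
L/L_☉ = 10^(−0.4 × 10.288) = 7.670×10^-5

L/L_☉ ≈ 7.7×10^-5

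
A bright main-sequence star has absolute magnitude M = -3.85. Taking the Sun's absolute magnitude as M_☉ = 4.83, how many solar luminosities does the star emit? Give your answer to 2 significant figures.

L/L_☉ ≈ 3000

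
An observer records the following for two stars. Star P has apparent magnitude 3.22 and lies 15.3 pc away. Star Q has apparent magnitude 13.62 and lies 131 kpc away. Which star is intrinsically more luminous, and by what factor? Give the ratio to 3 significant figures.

Star P: M = m − 5 log₁₀ d + 5 = 3.22 − 5·1.1847 + 5 = 2.297
Star Q: d = 131 kpc = 131000 pc
Star Q: M = m − 5 log₁₀ d + 5 = 13.62 − 5·5.1173 + 5 = -6.966
ΔM = M_P − M_Q = 2.297 − (-6.966) = 9.263; smaller M is more luminous → Star Q.
L ratio = 10^(0.4 |ΔM|) = 10^3.705 = 5072

Star Q is more luminous, by a factor of 5070.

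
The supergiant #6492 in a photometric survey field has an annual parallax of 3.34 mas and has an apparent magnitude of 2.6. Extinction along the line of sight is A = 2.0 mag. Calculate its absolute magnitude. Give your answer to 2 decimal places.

p = 3.34 mas = 3.34×10^-3″ → d = 1/p = 299.4 pc
5 log₁₀(d/10 pc) = 5 log₁₀(299.4) − 5 = 7.381
M = m − 5 log₁₀(d/10) − A = 2.6 − 7.381 − 2.0 = -6.781

M ≈ -6.78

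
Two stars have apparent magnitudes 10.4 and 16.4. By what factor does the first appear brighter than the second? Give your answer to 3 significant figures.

251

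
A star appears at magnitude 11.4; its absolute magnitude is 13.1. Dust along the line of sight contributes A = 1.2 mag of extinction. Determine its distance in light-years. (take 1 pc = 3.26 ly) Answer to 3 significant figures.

m − M = 5 log₁₀(d/10 pc) + A  ⇒  11.4 − (13.1) − 1.2 = 5 log₁₀(d/10)
-2.900 = 5 log₁₀(d/10)
log₁₀ d = (m − M − A)/5 + 1 = 0.4200
d = 10^0.4200 = 2.630 pc
= 8.575 ly

d ≈ 8.57 ly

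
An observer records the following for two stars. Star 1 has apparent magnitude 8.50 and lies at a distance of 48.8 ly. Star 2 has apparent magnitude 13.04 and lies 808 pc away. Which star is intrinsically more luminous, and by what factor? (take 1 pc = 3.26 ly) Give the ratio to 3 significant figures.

Star 1: d = 48.8 ly / 3.26 = 14.97 pc
Star 1: M = m − 5 log₁₀ d + 5 = 8.50 − 5·1.1752 + 5 = 7.624
Star 2: M = m − 5 log₁₀ d + 5 = 13.04 − 5·2.9074 + 5 = 3.503
ΔM = M_1 − M_2 = 7.624 − (3.503) = 4.121; smaller M is more luminous → Star 2.
L ratio = 10^(0.4 |ΔM|) = 10^1.648 = 44.51

Star 2 is more luminous, by a factor of 44.5.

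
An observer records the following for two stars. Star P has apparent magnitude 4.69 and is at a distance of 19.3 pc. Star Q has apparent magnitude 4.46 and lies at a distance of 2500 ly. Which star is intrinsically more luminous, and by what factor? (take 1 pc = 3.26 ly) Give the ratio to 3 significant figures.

Star Q is more luminous, by a factor of 1950.

Star P: M = m − 5 log₁₀ d + 5 = 4.69 − 5·1.2856 + 5 = 3.262
Star Q: d = 2500 ly / 3.26 = 766.9 pc
Star Q: M = m − 5 log₁₀ d + 5 = 4.46 − 5·2.8847 + 5 = -4.964
ΔM = M_P − M_Q = 3.262 − (-4.964) = 8.226; smaller M is more luminous → Star Q.
L ratio = 10^(0.4 |ΔM|) = 10^3.290 = 1951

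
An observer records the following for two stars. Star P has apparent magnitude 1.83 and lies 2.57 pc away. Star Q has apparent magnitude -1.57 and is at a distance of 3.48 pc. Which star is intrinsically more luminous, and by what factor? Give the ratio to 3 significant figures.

Star P: M = m − 5 log₁₀ d + 5 = 1.83 − 5·0.4099 + 5 = 4.780
Star Q: M = m − 5 log₁₀ d + 5 = -1.57 − 5·0.5416 + 5 = 0.722
ΔM = M_P − M_Q = 4.780 − (0.722) = 4.058; smaller M is more luminous → Star Q.
L ratio = 10^(0.4 |ΔM|) = 10^1.623 = 42.00

Star Q is more luminous, by a factor of 42.0.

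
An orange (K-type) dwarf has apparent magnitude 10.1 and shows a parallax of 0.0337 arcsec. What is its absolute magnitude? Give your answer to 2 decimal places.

d = 1/p = 1/0.0337″ = 29.67 pc
5 log₁₀(d/10 pc) = 5 log₁₀(29.67) − 5 = 2.362
M = m − 5 log₁₀(d/10) = 10.1 − 2.362 = 7.738

M ≈ 7.74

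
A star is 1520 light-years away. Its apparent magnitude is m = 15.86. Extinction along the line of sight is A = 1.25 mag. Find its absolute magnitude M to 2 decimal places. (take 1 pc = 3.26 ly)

M ≈ 6.27

d = 1520 ly / 3.26 = 466.3 pc
5 log₁₀(d/10 pc) = 5 log₁₀(466.3) − 5 = 8.343
M = m − 5 log₁₀(d/10) − A = 15.86 − 8.343 − 1.25 = 6.267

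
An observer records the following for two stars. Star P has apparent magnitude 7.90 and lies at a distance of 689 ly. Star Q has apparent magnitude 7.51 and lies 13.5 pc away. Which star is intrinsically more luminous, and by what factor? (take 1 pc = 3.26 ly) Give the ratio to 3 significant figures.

Star P is more luminous, by a factor of 171.

Star P: d = 689 ly / 3.26 = 211.3 pc
Star P: M = m − 5 log₁₀ d + 5 = 7.90 − 5·2.3250 + 5 = 1.275
Star Q: M = m − 5 log₁₀ d + 5 = 7.51 − 5·1.1303 + 5 = 6.858
ΔM = M_P − M_Q = 1.275 − (6.858) = -5.583; smaller M is more luminous → Star P.
L ratio = 10^(0.4 |ΔM|) = 10^2.233 = 171.1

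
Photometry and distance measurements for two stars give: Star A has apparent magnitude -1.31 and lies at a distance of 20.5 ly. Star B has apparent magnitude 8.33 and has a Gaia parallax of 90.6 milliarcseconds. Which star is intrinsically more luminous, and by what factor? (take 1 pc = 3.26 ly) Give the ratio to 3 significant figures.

Star A is more luminous, by a factor of 2330.

Star A: d = 20.5 ly / 3.26 = 6.288 pc
Star A: M = m − 5 log₁₀ d + 5 = -1.31 − 5·0.7985 + 5 = -0.303
Star B: p = 90.6 mas = 0.0906″ → d = 1/p = 11.04 pc
Star B: M = m − 5 log₁₀ d + 5 = 8.33 − 5·1.0429 + 5 = 8.116
ΔM = M_A − M_B = -0.303 − (8.116) = -8.418; smaller M is more luminous → Star A.
L ratio = 10^(0.4 |ΔM|) = 10^3.367 = 2330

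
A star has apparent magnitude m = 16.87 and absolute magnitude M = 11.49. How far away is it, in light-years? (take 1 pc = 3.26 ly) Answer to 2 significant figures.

Distance modulus: m − M = 16.87 − (11.49) = 5.380
m − M = 5 log₁₀ d − 5
log₁₀ d = (m − M)/5 + 1 = 2.0760
d = 10^2.0760 = 119.1 pc
= 388.3 ly

d ≈ 390 ly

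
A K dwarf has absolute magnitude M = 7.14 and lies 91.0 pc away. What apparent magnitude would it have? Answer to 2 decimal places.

m = M + 5 log₁₀ d − 5 = 7.14 + 5·1.9590 − 5 = 11.935

m ≈ 11.94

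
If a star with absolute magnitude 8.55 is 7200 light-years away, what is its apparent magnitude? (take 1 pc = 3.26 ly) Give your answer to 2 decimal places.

d = 7200 ly / 3.26 = 2209 pc
m = M + 5 log₁₀ d − 5 = 8.55 + 5·3.3441 − 5 = 20.271

m ≈ 20.27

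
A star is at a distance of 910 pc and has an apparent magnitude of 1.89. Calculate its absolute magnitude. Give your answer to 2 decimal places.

5 log₁₀(d/10 pc) = 5 log₁₀(910.0) − 5 = 9.795
M = m − 5 log₁₀(d/10) = 1.89 − 9.795 = -7.905

M ≈ -7.91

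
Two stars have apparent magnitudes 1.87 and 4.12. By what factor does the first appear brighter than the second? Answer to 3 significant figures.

Magnitude difference = -2.25
Flux ratio = 10^(−0.4 Δm) = 10^(−0.4 × -2.25) = 10^0.900 = 7.943

7.94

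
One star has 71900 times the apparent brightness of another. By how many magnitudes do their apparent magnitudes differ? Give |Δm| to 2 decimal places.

|Δm| ≈ 12.14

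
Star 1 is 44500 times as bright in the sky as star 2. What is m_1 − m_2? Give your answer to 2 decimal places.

Pogson: Δm = −2.5 log₁₀(ratio) = −2.5 log₁₀(44500) = −2.5 × 4.6484 = -11.621
Star 1 is brighter, so it has the smaller magnitude: the difference is negative.

m_1 − m_2 ≈ -11.62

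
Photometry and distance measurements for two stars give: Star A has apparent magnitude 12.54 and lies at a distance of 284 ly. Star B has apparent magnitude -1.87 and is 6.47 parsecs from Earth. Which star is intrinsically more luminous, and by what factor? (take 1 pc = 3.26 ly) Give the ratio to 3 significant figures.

Star B is more luminous, by a factor of 3200.

Star A: d = 284 ly / 3.26 = 87.12 pc
Star A: M = m − 5 log₁₀ d + 5 = 12.54 − 5·1.9401 + 5 = 7.839
Star B: M = m − 5 log₁₀ d + 5 = -1.87 − 5·0.8109 + 5 = -0.925
ΔM = M_A − M_B = 7.839 − (-0.925) = 8.764; smaller M is more luminous → Star B.
L ratio = 10^(0.4 |ΔM|) = 10^3.506 = 3203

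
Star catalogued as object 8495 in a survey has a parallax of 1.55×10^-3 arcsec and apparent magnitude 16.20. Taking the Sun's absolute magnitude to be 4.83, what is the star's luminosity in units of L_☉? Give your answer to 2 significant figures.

L/L_☉ ≈ 0.12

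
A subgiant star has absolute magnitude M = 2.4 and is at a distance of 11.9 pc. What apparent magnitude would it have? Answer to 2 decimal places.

m = M + 5 log₁₀ d − 5 = 2.4 + 5·1.0755 − 5 = 2.778

m ≈ 2.78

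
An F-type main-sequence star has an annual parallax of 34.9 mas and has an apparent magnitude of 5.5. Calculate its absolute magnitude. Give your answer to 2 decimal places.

p = 34.9 mas = 0.0349″ → d = 1/p = 28.65 pc
5 log₁₀(d/10 pc) = 5 log₁₀(28.65) − 5 = 2.286
M = m − 5 log₁₀(d/10) = 5.5 − 2.286 = 3.214

M ≈ 3.21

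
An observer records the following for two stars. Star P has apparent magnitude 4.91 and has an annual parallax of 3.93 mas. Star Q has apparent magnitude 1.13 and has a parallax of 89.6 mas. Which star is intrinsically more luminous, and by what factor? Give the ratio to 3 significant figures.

Star P: p = 3.93 mas = 3.93×10^-3″ → d = 1/p = 254.5 pc
Star P: M = m − 5 log₁₀ d + 5 = 4.91 − 5·2.4056 + 5 = -2.118
Star Q: p = 89.6 mas = 0.0896″ → d = 1/p = 11.16 pc
Star Q: M = m − 5 log₁₀ d + 5 = 1.13 − 5·1.0477 + 5 = 0.892
ΔM = M_P − M_Q = -2.118 − (0.892) = -3.010; smaller M is more luminous → Star P.
L ratio = 10^(0.4 |ΔM|) = 10^1.204 = 15.99

Star P is more luminous, by a factor of 16.0.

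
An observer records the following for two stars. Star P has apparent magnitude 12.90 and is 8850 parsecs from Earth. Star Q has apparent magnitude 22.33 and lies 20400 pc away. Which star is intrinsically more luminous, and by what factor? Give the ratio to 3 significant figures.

Star P is more luminous, by a factor of 1110.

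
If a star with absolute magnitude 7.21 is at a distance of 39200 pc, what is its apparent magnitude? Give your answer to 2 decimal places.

m ≈ 25.18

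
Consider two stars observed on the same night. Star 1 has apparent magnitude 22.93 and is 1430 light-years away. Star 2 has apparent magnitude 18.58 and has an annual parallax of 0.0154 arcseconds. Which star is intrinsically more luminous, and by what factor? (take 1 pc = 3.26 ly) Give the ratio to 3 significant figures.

Star 2 is more luminous, by a factor of 1.20.

Star 1: d = 1430 ly / 3.26 = 438.7 pc
Star 1: M = m − 5 log₁₀ d + 5 = 22.93 − 5·2.6421 + 5 = 14.719
Star 2: d = 1/p = 1/0.0154″ = 64.94 pc
Star 2: M = m − 5 log₁₀ d + 5 = 18.58 − 5·1.8125 + 5 = 14.518
ΔM = M_1 − M_2 = 14.719 − (14.518) = 0.202; smaller M is more luminous → Star 2.
L ratio = 10^(0.4 |ΔM|) = 10^0.081 = 1.204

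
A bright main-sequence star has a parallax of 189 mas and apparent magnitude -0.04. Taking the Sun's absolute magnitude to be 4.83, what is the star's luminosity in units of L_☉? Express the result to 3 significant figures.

L/L_☉ ≈ 24.8

d = 1/p = 1000/189 mas = 5.291 pc
M = m − 5 log₁₀ d + 5 = -0.04 − 5·0.7235 + 5 = 1.342
M − M_☉ = 1.342 − 4.83 = -3.488
L/L_☉ = 10^(−0.4 × -3.488) = 24.84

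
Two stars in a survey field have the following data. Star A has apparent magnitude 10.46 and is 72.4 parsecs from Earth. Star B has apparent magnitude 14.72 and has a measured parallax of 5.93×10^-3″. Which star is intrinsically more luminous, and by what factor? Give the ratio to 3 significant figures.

Star A: M = m − 5 log₁₀ d + 5 = 10.46 − 5·1.8597 + 5 = 6.161
Star B: d = 1/p = 1/5.93×10^-3″ = 168.6 pc
Star B: M = m − 5 log₁₀ d + 5 = 14.72 − 5·2.2269 + 5 = 8.585
ΔM = M_A − M_B = 6.161 − (8.585) = -2.424; smaller M is more luminous → Star A.
L ratio = 10^(0.4 |ΔM|) = 10^0.970 = 9.324

Star A is more luminous, by a factor of 9.32.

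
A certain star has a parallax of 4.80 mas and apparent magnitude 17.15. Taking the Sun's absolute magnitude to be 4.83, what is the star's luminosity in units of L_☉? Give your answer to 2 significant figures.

L/L_☉ ≈ 5.1×10^-3

d = 1/p = 1000/4.80 mas = 208.3 pc
M = m − 5 log₁₀ d + 5 = 17.15 − 5·2.3188 + 5 = 10.556
M − M_☉ = 10.556 − 4.83 = 5.726
L/L_☉ = 10^(−0.4 × 5.726) = 5.123×10^-3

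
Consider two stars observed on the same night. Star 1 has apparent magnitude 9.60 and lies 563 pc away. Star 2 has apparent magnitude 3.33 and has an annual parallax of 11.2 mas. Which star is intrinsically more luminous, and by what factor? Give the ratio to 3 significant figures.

Star 1: M = m − 5 log₁₀ d + 5 = 9.60 − 5·2.7505 + 5 = 0.847
Star 2: p = 11.2 mas = 0.0112″ → d = 1/p = 89.29 pc
Star 2: M = m − 5 log₁₀ d + 5 = 3.33 − 5·1.9508 + 5 = -1.424
ΔM = M_1 − M_2 = 0.847 − (-1.424) = 2.271; smaller M is more luminous → Star 2.
L ratio = 10^(0.4 |ΔM|) = 10^0.909 = 8.101

Star 2 is more luminous, by a factor of 8.10.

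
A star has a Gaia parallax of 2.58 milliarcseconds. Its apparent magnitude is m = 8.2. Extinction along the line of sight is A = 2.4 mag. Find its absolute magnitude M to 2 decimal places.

p = 2.58 mas = 2.58×10^-3″ → d = 1/p = 387.6 pc
5 log₁₀(d/10 pc) = 5 log₁₀(387.6) − 5 = 7.942
M = m − 5 log₁₀(d/10) − A = 8.2 − 7.942 − 2.4 = -2.142

M ≈ -2.14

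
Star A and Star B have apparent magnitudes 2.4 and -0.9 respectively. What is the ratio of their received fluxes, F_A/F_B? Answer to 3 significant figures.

Magnitude difference = 3.3
Flux ratio = 10^(−0.4 Δm) = 10^(−0.4 × 3.3) = 10^-1.320 = 0.04786

F_A/F_B ≈ 0.0479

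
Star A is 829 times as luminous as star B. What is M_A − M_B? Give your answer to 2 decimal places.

Pogson: ΔM = −2.5 log₁₀(ratio) = −2.5 log₁₀(829) = −2.5 × 2.9186 = -7.296
Star A is brighter, so it has the smaller magnitude: the difference is negative.

M_A − M_B ≈ -7.30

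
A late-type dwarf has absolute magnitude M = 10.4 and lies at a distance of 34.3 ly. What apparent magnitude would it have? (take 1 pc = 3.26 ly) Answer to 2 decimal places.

m ≈ 10.51

d = 34.3 ly / 3.26 = 10.52 pc
m = M + 5 log₁₀ d − 5 = 10.4 + 5·1.0221 − 5 = 10.510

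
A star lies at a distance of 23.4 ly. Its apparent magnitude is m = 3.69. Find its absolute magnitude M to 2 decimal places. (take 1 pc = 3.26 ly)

M ≈ 4.41

d = 23.4 ly / 3.26 = 7.178 pc
5 log₁₀(d/10 pc) = 5 log₁₀(7.178) − 5 = -0.720
M = m − 5 log₁₀(d/10) = 3.69 + 0.720 = 4.410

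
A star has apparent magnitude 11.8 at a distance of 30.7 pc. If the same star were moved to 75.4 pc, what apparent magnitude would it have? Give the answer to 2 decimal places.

Flux ∝ 1/d², so Δm = 5 log₁₀(d₂/d₁) = 5 log₁₀(75.4/30.7) = 1.951
m₂ = m₁ + Δm = 11.8 + (1.951) = 13.751

m ≈ 13.75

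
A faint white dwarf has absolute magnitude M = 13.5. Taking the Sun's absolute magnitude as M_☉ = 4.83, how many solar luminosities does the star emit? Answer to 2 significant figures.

L/L_☉ ≈ 3.4×10^-4

M − M_☉ = 13.5 − 4.83 = 8.670
L/L_☉ = 10^(−0.4 (M − M_☉)) = 10^-3.468 = 3.404×10^-4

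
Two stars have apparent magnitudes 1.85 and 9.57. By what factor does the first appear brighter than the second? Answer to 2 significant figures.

1200

Δm = 1.85 − (9.57) = -7.72
Flux ratio = 10^(−0.4 Δm) = 10^(−0.4 × -7.72) = 10^3.088 = 1225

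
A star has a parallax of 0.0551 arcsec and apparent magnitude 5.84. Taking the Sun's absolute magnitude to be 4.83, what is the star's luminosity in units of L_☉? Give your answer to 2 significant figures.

d = 1/p = 1/0.0551″ = 18.15 pc
M = m − 5 log₁₀ d + 5 = 5.84 − 5·1.2588 + 5 = 4.546
M − M_☉ = 4.546 − 4.83 = -0.284
L/L_☉ = 10^(−0.4 × -0.284) = 1.299

L/L_☉ ≈ 1.3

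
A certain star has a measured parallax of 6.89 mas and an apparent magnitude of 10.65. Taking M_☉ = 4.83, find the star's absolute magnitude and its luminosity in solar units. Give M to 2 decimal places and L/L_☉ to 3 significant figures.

M ≈ 4.84; L/L_☉ ≈ 0.990

d = 1/p = 1000/6.89 mas = 145.1 pc
M = m − 5 log₁₀ d + 5 = 10.65 − 5·2.1618 + 5 = 4.841
M − M_☉ = 4.841 − 4.83 = 0.011
L/L_☉ = 10^(−0.4 × 0.011) = 0.9898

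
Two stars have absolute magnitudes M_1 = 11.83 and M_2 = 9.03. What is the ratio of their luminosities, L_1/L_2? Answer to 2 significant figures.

L_1/L_2 ≈ 0.076

ΔM = M_1 − M_2 = 2.80
L_1/L_2 = 10^(−0.4 ΔM) = 10^-1.120 = 0.07586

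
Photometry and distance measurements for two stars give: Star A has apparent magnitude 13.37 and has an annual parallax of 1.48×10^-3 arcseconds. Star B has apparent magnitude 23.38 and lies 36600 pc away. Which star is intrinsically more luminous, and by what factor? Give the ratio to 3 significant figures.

Star A is more luminous, by a factor of 3.44.

Star A: d = 1/p = 1/1.48×10^-3″ = 675.7 pc
Star A: M = m − 5 log₁₀ d + 5 = 13.37 − 5·2.8297 + 5 = 4.221
Star B: M = m − 5 log₁₀ d + 5 = 23.38 − 5·4.5635 + 5 = 5.563
ΔM = M_A − M_B = 4.221 − (5.563) = -1.341; smaller M is more luminous → Star A.
L ratio = 10^(0.4 |ΔM|) = 10^0.537 = 3.440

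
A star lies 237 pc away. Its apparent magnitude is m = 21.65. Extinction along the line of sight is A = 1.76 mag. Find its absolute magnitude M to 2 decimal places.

5 log₁₀(d/10 pc) = 5 log₁₀(237.0) − 5 = 6.874
M = m − 5 log₁₀(d/10) − A = 21.65 − 6.874 − 1.76 = 13.016

M ≈ 13.02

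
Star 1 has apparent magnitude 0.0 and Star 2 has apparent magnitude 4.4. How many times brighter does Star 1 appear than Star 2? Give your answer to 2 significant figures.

58

Magnitude difference = -4.4
Flux ratio = 10^(−0.4 Δm) = 10^(−0.4 × -4.4) = 10^1.760 = 57.54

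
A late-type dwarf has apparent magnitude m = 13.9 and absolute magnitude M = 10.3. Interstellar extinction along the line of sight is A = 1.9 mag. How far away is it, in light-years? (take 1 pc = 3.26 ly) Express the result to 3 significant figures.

m − M = 5 log₁₀(d/10 pc) + A  ⇒  13.9 − (10.3) − 1.9 = 5 log₁₀(d/10)
1.700 = 5 log₁₀(d/10)
log₁₀ d = (m − M − A)/5 + 1 = 1.3400
d = 10^1.3400 = 21.88 pc
= 71.32 ly

d ≈ 71.3 ly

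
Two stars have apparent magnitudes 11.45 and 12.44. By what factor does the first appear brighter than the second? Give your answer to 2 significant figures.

2.5

Δm = 11.45 − (12.44) = -0.99
Flux ratio = 10^(−0.4 Δm) = 10^(−0.4 × -0.99) = 10^0.396 = 2.489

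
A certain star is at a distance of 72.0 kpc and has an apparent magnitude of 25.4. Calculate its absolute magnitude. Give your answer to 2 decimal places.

d = 72.0 kpc = 72000 pc
5 log₁₀(d/10 pc) = 5 log₁₀(72000) − 5 = 19.287
M = m − 5 log₁₀(d/10) = 25.4 − 19.287 = 6.113

M ≈ 6.11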